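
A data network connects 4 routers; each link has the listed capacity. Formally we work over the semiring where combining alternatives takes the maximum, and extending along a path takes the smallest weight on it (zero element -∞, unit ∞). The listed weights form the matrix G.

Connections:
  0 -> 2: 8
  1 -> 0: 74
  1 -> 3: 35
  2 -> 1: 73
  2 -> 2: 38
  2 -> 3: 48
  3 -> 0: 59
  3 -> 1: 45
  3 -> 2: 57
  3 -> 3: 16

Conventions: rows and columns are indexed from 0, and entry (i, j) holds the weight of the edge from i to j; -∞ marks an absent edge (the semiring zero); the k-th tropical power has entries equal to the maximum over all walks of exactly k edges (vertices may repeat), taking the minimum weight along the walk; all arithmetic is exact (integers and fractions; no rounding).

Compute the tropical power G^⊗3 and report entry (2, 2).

G^⊗2:
  [-∞, 8, 8, 8]
  [35, 35, 35, 16]
  [73, 45, 48, 38]
  [45, 57, 38, 48]
G^⊗3:
  [8, 8, 8, 8]
  [35, 35, 35, 35]
  [45, 48, 38, 48]
  [57, 45, 48, 38]
Key observation: the optimum is the walk 2->2->3->2, with weight 38 min 48 min 57 = 38.
Optimal value attained by: walk 2->2->3->2.
Answer: (G^⊗3)[2][2] = 38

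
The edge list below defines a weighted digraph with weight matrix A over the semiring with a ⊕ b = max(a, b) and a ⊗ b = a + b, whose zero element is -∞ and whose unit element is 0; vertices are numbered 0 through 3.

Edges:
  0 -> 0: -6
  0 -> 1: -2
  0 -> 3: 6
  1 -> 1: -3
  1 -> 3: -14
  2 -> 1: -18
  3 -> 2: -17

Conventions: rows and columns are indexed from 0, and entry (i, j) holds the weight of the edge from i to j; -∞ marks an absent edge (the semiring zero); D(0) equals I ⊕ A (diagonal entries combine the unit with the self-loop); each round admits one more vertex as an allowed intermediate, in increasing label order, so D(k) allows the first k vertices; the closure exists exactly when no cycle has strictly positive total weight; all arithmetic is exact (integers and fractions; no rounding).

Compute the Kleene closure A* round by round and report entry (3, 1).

D(0):
  [0, -2, -∞, 6]
  [-∞, 0, -∞, -14]
  [-∞, -18, 0, -∞]
  [-∞, -∞, -17, 0]
D(1):
  [0, -2, -∞, 6]
  [-∞, 0, -∞, -14]
  [-∞, -18, 0, -∞]
  [-∞, -∞, -17, 0]
D(2):
  [0, -2, -∞, 6]
  [-∞, 0, -∞, -14]
  [-∞, -18, 0, -32]
  [-∞, -∞, -17, 0]
D(3):
  [0, -2, -∞, 6]
  [-∞, 0, -∞, -14]
  [-∞, -18, 0, -32]
  [-∞, -35, -17, 0]
D(4):
  [0, -2, -11, 6]
  [-∞, 0, -31, -14]
  [-∞, -18, 0, -32]
  [-∞, -35, -17, 0]
Answer: A*[3][1] = -35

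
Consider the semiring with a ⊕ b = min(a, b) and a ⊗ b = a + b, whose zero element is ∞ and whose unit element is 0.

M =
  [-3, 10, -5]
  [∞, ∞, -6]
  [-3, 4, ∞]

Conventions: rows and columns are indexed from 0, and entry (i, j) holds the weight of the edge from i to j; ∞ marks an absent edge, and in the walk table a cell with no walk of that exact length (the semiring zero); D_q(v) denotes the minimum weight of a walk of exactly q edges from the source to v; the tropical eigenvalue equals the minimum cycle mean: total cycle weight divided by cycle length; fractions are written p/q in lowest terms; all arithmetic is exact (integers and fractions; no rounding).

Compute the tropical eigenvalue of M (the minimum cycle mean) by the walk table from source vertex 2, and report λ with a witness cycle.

q=0: [∞, ∞, 0]
q=1: [-3, 4, ∞]
q=2: [-6, 7, -8]
q=3: [-11, -4, -11]
Optimal cycle mean attained by: cycle 0->2->0, total (-5) + (-3), length 2.
Answer: λ = -4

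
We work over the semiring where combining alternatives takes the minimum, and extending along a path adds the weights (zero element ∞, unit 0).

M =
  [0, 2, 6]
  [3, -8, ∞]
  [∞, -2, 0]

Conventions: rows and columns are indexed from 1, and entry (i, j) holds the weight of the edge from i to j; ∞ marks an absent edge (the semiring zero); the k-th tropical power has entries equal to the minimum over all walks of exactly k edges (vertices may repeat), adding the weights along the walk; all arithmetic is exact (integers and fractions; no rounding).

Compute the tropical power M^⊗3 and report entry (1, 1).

M^⊗2:
  [0, -6, 6]
  [-5, -16, 9]
  [1, -10, 0]
M^⊗3:
  [-3, -14, 6]
  [-13, -24, 1]
  [-7, -18, 0]
Key observation: the optimum is the walk 1->2->2->1, with weight 2 + (-8) + 3 = -3.
Optimal value attained by: walk 1->2->2->1.
Answer: (M^⊗3)[1][1] = -3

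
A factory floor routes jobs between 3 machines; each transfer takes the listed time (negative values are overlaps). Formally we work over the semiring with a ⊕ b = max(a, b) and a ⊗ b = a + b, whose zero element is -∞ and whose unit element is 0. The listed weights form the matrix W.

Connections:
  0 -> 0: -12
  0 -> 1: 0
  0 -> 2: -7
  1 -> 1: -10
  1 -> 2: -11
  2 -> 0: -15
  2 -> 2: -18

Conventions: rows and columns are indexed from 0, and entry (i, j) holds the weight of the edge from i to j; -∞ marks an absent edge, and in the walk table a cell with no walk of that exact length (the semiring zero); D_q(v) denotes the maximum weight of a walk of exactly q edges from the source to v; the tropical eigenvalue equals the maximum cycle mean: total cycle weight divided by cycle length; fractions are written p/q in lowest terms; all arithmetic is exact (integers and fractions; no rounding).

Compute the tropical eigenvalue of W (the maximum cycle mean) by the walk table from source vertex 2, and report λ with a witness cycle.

q=0: [-∞, -∞, 0]
q=1: [-15, -∞, -18]
q=2: [-27, -15, -22]
q=3: [-37, -25, -26]
Optimal cycle mean attained by: cycle 0->1->2->0, total 0 + (-11) + (-15), length 3.
Answer: λ = -26/3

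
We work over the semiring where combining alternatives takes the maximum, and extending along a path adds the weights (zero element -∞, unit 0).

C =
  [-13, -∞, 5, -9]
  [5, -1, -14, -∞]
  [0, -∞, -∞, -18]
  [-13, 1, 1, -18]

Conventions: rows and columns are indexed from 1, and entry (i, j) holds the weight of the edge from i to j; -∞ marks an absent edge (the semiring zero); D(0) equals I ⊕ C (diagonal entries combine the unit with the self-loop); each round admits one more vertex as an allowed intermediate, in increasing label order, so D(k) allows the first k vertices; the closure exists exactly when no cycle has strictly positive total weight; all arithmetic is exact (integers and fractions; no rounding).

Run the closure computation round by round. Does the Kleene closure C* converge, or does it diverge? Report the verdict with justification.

D(0):
  [0, -∞, 5, -9]
  [5, 0, -14, -∞]
  [0, -∞, 0, -18]
  [-13, 1, 1, 0]
Detection: at round 1, diagonal entry (3, 3) turns strictly positive.
Key observation: the cycle 3->1->3 has total weight 0 + 5, which is strictly positive.
Answer: DIVERGES — positive cycle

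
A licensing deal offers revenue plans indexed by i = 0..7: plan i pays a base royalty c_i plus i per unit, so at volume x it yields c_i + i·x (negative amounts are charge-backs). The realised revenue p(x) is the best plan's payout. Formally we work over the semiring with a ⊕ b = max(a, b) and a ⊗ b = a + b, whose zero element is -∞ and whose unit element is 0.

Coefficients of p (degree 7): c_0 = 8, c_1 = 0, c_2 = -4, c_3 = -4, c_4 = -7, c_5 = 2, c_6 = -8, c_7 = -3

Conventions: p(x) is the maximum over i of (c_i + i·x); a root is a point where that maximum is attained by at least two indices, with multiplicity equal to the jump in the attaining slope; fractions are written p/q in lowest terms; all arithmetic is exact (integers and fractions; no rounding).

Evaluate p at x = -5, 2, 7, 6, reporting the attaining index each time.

p(-5) = max(8+0·(-5)=8, 0+1·(-5)=-5, -4+2·(-5)=-14, -4+3·(-5)=-19, -7+4·(-5)=-27, 2+5·(-5)=-23, -8+6·(-5)=-38, -3+7·(-5)=-38) = 8 (attained by i=0)
p(2) = max(8+0·2=8, 0+1·2=2, -4+2·2=0, -4+3·2=2, -7+4·2=1, 2+5·2=12, -8+6·2=4, -3+7·2=11) = 12 (attained by i=5)
p(7) = max(8+0·7=8, 0+1·7=7, -4+2·7=10, -4+3·7=17, -7+4·7=21, 2+5·7=37, -8+6·7=34, -3+7·7=46) = 46 (attained by i=7)
p(6) = max(8+0·6=8, 0+1·6=6, -4+2·6=8, -4+3·6=14, -7+4·6=17, 2+5·6=32, -8+6·6=28, -3+7·6=39) = 39 (attained by i=7)
Answer: p(-5) = 8; p(2) = 12; p(7) = 46; p(6) = 39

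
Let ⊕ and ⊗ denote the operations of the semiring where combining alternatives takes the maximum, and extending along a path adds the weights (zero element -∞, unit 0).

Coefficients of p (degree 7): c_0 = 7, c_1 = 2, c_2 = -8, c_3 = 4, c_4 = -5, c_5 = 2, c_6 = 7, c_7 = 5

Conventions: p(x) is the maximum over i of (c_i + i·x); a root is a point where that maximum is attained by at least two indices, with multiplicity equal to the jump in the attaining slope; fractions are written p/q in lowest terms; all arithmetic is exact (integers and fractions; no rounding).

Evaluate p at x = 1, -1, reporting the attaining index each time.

p(1) = max(7+0·1=7, 2+1·1=3, -8+2·1=-6, 4+3·1=7, -5+4·1=-1, 2+5·1=7, 7+6·1=13, 5+7·1=12) = 13 (attained by i=6)
p(-1) = max(7+0·(-1)=7, 2+1·(-1)=1, -8+2·(-1)=-10, 4+3·(-1)=1, -5+4·(-1)=-9, 2+5·(-1)=-3, 7+6·(-1)=1, 5+7·(-1)=-2) = 7 (attained by i=0)
Answer: p(1) = 13; p(-1) = 7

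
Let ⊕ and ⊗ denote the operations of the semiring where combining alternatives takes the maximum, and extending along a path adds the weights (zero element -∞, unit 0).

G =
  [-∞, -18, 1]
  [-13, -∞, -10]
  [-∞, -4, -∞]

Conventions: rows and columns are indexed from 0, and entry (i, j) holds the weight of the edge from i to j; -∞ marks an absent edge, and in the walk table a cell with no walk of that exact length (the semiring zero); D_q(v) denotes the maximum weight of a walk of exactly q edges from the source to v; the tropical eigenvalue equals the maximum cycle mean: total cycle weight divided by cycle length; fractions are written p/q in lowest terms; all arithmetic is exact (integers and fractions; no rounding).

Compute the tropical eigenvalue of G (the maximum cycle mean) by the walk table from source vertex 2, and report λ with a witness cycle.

q=0: [-∞, -∞, 0]
q=1: [-∞, -4, -∞]
q=2: [-17, -∞, -14]
q=3: [-∞, -18, -16]
Optimal cycle mean attained by: cycle 0->2->1->0, total 1 + (-4) + (-13), length 3.
Answer: λ = -16/3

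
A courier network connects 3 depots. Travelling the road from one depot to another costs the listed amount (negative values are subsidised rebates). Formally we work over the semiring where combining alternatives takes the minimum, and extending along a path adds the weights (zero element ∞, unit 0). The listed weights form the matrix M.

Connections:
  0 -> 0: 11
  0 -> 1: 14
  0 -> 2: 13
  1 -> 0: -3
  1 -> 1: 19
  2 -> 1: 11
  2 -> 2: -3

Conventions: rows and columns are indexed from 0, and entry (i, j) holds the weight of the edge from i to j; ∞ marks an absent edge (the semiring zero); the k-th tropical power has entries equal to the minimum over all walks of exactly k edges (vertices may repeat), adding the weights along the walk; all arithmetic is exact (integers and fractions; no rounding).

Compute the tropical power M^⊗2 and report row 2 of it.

M^⊗2:
  [11, 24, 10]
  [8, 11, 10]
  [8, 8, -6]
Answer: row 2 of M^⊗2 = [8, 8, -6]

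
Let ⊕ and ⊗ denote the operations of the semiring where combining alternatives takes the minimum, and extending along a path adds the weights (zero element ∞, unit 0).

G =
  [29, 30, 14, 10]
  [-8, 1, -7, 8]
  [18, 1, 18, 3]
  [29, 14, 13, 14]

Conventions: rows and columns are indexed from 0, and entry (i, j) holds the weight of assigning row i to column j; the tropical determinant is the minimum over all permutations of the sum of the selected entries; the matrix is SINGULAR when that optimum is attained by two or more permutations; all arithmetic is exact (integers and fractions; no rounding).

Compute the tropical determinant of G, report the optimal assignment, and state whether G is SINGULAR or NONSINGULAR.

σ = (0, 1, 2, 3): 29 + 1 + 18 + 14 = 62
σ = (0, 1, 3, 2): 29 + 1 + 3 + 13 = 46
σ = (0, 2, 1, 3): 29 + (-7) + 1 + 14 = 37
σ = (0, 2, 3, 1): 29 + (-7) + 3 + 14 = 39
σ = (0, 3, 1, 2): 29 + 8 + 1 + 13 = 51
σ = (0, 3, 2, 1): 29 + 8 + 18 + 14 = 69
σ = (1, 0, 2, 3): 30 + (-8) + 18 + 14 = 54
σ = (1, 0, 3, 2): 30 + (-8) + 3 + 13 = 38
σ = (1, 2, 0, 3): 30 + (-7) + 18 + 14 = 55
σ = (1, 2, 3, 0): 30 + (-7) + 3 + 29 = 55
σ = (1, 3, 0, 2): 30 + 8 + 18 + 13 = 69
σ = (1, 3, 2, 0): 30 + 8 + 18 + 29 = 85
σ = (2, 0, 1, 3): 14 + (-8) + 1 + 14 = 21
σ = (2, 0, 3, 1): 14 + (-8) + 3 + 14 = 23
σ = (2, 1, 0, 3): 14 + 1 + 18 + 14 = 47
σ = (2, 1, 3, 0): 14 + 1 + 3 + 29 = 47
σ = (2, 3, 0, 1): 14 + 8 + 18 + 14 = 54
σ = (2, 3, 1, 0): 14 + 8 + 1 + 29 = 52
σ = (3, 0, 1, 2): 10 + (-8) + 1 + 13 = 16
σ = (3, 0, 2, 1): 10 + (-8) + 18 + 14 = 34
σ = (3, 1, 0, 2): 10 + 1 + 18 + 13 = 42
σ = (3, 1, 2, 0): 10 + 1 + 18 + 29 = 58
σ = (3, 2, 0, 1): 10 + (-7) + 18 + 14 = 35
σ = (3, 2, 1, 0): 10 + (-7) + 1 + 29 = 33
Optimal value attained by: σ = (3, 0, 1, 2).
Answer: det⊕(G) = 16; verdict: NONSINGULAR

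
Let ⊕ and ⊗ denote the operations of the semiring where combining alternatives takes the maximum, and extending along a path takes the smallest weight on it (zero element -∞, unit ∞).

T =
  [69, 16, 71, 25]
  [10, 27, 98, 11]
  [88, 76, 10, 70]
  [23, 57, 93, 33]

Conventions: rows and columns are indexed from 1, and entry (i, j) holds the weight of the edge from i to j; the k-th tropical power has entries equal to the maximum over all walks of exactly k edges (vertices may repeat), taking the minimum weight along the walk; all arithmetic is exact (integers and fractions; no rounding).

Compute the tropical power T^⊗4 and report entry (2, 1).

T^⊗2:
  [71, 71, 69, 70]
  [88, 76, 27, 70]
  [69, 57, 76, 33]
  [88, 76, 57, 70]
T^⊗3:
  [69, 69, 71, 69]
  [69, 57, 76, 33]
  [76, 76, 69, 70]
  [69, 57, 76, 57]
T^⊗4:
  [71, 71, 69, 70]
  [76, 76, 69, 70]
  [69, 69, 76, 69]
  [76, 76, 69, 70]
Key observation: the optimum is the walk 2->3->2->3->1, with weight 98 min 76 min 98 min 88 = 76.
Optimal value attained by: walk 2->3->2->3->1.
Answer: (T^⊗4)[2][1] = 76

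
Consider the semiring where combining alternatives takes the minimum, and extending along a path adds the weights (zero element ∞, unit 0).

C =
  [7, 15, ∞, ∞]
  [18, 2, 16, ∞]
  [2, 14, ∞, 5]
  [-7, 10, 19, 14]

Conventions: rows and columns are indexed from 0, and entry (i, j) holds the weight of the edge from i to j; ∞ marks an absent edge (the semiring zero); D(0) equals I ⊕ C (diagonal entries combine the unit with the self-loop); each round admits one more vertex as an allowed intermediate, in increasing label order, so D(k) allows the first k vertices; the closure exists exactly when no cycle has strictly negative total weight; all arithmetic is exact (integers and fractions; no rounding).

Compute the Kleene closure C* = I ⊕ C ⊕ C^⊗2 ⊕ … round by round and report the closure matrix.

D(0):
  [0, 15, ∞, ∞]
  [18, 0, 16, ∞]
  [2, 14, 0, 5]
  [-7, 10, 19, 0]
D(1):
  [0, 15, ∞, ∞]
  [18, 0, 16, ∞]
  [2, 14, 0, 5]
  [-7, 8, 19, 0]
D(2):
  [0, 15, 31, ∞]
  [18, 0, 16, ∞]
  [2, 14, 0, 5]
  [-7, 8, 19, 0]
D(3):
  [0, 15, 31, 36]
  [18, 0, 16, 21]
  [2, 14, 0, 5]
  [-7, 8, 19, 0]
D(4):
  [0, 15, 31, 36]
  [14, 0, 16, 21]
  [-2, 13, 0, 5]
  [-7, 8, 19, 0]
Answer: C* = [[0, 15, 31, 36], [14, 0, 16, 21], [-2, 13, 0, 5], [-7, 8, 19, 0]]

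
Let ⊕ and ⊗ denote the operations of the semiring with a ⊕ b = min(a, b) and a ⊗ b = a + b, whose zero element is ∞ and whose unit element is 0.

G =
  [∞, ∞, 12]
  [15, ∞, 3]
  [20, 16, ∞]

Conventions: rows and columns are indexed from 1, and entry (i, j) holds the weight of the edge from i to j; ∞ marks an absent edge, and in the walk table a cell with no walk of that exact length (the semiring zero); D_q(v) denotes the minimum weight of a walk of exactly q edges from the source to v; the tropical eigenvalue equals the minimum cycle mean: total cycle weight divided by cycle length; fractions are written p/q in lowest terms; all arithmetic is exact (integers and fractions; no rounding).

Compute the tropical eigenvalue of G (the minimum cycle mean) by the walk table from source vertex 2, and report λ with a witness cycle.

q=0: [∞, 0, ∞]
q=1: [15, ∞, 3]
q=2: [23, 19, 27]
q=3: [34, 43, 22]
Optimal cycle mean attained by: cycle 2->3->2, total 3 + 16, length 2.
Answer: λ = 19/2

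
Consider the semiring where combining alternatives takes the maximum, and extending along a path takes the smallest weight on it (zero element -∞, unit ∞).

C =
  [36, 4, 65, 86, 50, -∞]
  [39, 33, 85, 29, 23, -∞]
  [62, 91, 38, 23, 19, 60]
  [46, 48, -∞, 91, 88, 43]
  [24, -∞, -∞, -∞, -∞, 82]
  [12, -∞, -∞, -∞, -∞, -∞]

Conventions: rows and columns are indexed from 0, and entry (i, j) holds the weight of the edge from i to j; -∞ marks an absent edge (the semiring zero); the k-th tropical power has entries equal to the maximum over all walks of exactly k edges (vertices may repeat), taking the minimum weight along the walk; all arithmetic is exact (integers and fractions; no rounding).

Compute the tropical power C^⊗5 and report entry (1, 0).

C^⊗2:
  [62, 65, 38, 86, 86, 60]
  [62, 85, 39, 39, 39, 60]
  [39, 38, 85, 62, 50, 38]
  [46, 48, 48, 91, 88, 82]
  [24, 4, 24, 24, 24, -∞]
  [12, 4, 12, 12, 12, -∞]
C^⊗3:
  [46, 48, 65, 86, 86, 82]
  [39, 39, 85, 62, 50, 39]
  [62, 85, 39, 62, 62, 60]
  [48, 48, 48, 91, 88, 82]
  [24, 24, 24, 24, 24, 24]
  [12, 12, 12, 12, 12, 12]
C^⊗4:
  [62, 65, 48, 86, 86, 82]
  [62, 85, 39, 62, 62, 60]
  [46, 48, 85, 62, 62, 62]
  [48, 48, 48, 91, 88, 82]
  [24, 24, 24, 24, 24, 24]
  [12, 12, 12, 12, 12, 12]
C^⊗5:
  [48, 48, 65, 86, 86, 82]
  [46, 48, 85, 62, 62, 62]
  [62, 85, 48, 62, 62, 62]
  [48, 48, 48, 91, 88, 82]
  [24, 24, 24, 24, 24, 24]
  [12, 12, 12, 12, 12, 12]
Key observation: the optimum is the walk 1->2->0->3->3->0, with weight 85 min 62 min 86 min 91 min 46 = 46.
Optimal value attained by: walk 1->2->0->3->3->0.
Answer: (C^⊗5)[1][0] = 46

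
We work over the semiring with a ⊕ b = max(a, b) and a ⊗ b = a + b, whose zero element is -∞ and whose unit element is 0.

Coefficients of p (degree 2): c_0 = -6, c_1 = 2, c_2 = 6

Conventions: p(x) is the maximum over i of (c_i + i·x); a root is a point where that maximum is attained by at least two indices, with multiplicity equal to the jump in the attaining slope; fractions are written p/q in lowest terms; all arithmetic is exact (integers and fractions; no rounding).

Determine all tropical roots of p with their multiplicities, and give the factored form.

hull edge (i=0, c=-6) to (i=1, c=2): slope 8, span 1
hull edge (i=1, c=2) to (i=2, c=6): slope 4, span 1
Factored form: p(x) = 6 ⊗ (x ⊕ (-8)) ⊗ (x ⊕ (-4))
Answer: roots = -8 (mult 1), -4 (mult 1)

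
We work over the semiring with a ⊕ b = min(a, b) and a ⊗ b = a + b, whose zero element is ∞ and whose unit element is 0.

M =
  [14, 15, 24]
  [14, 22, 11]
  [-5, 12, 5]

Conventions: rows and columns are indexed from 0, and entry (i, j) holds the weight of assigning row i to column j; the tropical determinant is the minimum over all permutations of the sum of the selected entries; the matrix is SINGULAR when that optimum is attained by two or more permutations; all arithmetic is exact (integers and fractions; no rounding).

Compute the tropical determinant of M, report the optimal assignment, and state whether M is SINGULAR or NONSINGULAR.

σ = (0, 1, 2): 14 + 22 + 5 = 41
σ = (0, 2, 1): 14 + 11 + 12 = 37
σ = (1, 0, 2): 15 + 14 + 5 = 34
σ = (1, 2, 0): 15 + 11 + (-5) = 21
σ = (2, 0, 1): 24 + 14 + 12 = 50
σ = (2, 1, 0): 24 + 22 + (-5) = 41
Optimal value attained by: σ = (1, 2, 0).
Answer: det⊕(M) = 21; verdict: NONSINGULAR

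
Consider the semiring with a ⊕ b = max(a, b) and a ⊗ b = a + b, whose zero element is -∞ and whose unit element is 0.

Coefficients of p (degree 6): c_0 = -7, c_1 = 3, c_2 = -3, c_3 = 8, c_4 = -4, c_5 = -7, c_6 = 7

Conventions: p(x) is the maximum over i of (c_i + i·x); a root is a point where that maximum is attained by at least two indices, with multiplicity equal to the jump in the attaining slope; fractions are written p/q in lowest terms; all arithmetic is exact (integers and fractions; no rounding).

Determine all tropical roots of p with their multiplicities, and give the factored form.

hull edge (i=0, c=-7) to (i=1, c=3): slope 10, span 1
hull edge (i=1, c=3) to (i=3, c=8): slope 5/2, span 2
hull edge (i=3, c=8) to (i=6, c=7): slope -1/3, span 3
Factored form: p(x) = 7 ⊗ (x ⊕ (-10)) ⊗ (x ⊕ (-5/2)) ⊗ (x ⊕ (-5/2)) ⊗ (x ⊕ 1/3) ⊗ (x ⊕ 1/3) ⊗ (x ⊕ 1/3)
Answer: roots = -10 (mult 1), -5/2 (mult 2), 1/3 (mult 3)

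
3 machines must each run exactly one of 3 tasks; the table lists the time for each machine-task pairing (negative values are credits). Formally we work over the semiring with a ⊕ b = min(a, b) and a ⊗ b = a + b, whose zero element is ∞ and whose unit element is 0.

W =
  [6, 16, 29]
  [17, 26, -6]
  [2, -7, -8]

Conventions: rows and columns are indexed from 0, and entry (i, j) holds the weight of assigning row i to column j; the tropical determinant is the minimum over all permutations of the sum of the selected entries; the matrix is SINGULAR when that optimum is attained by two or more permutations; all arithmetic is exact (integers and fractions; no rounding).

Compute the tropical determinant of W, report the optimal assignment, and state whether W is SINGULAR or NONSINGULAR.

σ = (0, 1, 2): 6 + 26 + (-8) = 24
σ = (0, 2, 1): 6 + (-6) + (-7) = -7
σ = (1, 0, 2): 16 + 17 + (-8) = 25
σ = (1, 2, 0): 16 + (-6) + 2 = 12
σ = (2, 0, 1): 29 + 17 + (-7) = 39
σ = (2, 1, 0): 29 + 26 + 2 = 57
Optimal value attained by: σ = (0, 2, 1).
Answer: det⊕(W) = -7; verdict: NONSINGULAR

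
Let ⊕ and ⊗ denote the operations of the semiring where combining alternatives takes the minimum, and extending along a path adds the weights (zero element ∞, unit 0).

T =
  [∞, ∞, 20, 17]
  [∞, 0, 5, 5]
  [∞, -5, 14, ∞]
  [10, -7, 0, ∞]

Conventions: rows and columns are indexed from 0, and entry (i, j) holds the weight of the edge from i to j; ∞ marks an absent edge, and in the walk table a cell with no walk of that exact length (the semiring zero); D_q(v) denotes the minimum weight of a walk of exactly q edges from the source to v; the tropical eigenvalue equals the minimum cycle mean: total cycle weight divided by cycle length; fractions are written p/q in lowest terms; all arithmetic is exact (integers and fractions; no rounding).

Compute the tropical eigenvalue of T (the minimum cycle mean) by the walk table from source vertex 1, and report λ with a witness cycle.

q=0: [∞, 0, ∞, ∞]
q=1: [∞, 0, 5, 5]
q=2: [15, -2, 5, 5]
q=3: [15, -2, 3, 3]
q=4: [13, -4, 3, 3]
Optimal cycle mean attained by: cycle 1->3->1, total 5 + (-7), length 2.
Answer: λ = -1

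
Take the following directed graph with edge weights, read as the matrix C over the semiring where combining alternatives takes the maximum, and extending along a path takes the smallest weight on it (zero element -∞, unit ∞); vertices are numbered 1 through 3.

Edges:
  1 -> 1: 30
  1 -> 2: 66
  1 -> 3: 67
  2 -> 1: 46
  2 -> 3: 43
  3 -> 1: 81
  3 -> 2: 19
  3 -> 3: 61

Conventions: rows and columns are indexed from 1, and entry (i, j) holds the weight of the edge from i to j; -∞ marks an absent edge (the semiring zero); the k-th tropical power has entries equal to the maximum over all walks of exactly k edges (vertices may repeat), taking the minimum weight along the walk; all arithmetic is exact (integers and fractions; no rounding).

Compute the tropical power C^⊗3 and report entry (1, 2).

C^⊗2:
  [67, 30, 61]
  [43, 46, 46]
  [61, 66, 67]
C^⊗3:
  [61, 66, 67]
  [46, 43, 46]
  [67, 61, 61]
Key observation: the optimum is the walk 1->3->1->2, with weight 67 min 81 min 66 = 66.
Optimal value attained by: walk 1->3->1->2.
Answer: (C^⊗3)[1][2] = 66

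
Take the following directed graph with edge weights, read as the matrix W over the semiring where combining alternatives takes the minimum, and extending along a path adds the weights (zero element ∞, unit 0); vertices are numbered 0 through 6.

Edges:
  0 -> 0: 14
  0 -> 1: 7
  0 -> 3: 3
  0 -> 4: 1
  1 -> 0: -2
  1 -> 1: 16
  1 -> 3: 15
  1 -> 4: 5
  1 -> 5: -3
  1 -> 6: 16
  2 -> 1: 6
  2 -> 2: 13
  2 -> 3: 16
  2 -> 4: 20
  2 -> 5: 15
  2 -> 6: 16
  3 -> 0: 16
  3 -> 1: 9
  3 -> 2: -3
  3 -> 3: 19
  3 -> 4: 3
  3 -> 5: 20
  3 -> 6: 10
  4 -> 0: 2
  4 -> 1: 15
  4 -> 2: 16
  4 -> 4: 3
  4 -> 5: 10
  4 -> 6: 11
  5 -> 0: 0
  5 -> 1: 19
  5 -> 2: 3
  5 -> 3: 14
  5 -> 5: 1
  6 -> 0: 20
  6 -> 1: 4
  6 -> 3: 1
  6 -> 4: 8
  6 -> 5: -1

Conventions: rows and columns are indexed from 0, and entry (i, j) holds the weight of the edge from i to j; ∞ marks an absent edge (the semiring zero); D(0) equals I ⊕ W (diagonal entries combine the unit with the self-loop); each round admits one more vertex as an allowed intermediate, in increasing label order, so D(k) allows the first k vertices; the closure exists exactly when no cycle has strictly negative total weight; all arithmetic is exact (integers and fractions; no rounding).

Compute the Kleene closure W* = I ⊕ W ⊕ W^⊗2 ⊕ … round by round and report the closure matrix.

D(0):
  [0, 7, ∞, 3, 1, ∞, ∞]
  [-2, 0, ∞, 15, 5, -3, 16]
  [∞, 6, 0, 16, 20, 15, 16]
  [16, 9, -3, 0, 3, 20, 10]
  [2, 15, 16, ∞, 0, 10, 11]
  [0, 19, 3, 14, ∞, 0, ∞]
  [20, 4, ∞, 1, 8, -1, 0]
D(1):
  [0, 7, ∞, 3, 1, ∞, ∞]
  [-2, 0, ∞, 1, -1, -3, 16]
  [∞, 6, 0, 16, 20, 15, 16]
  [16, 9, -3, 0, 3, 20, 10]
  [2, 9, 16, 5, 0, 10, 11]
  [0, 7, 3, 3, 1, 0, ∞]
  [20, 4, ∞, 1, 8, -1, 0]
D(2):
  [0, 7, ∞, 3, 1, 4, 23]
  [-2, 0, ∞, 1, -1, -3, 16]
  [4, 6, 0, 7, 5, 3, 16]
  [7, 9, -3, 0, 3, 6, 10]
  [2, 9, 16, 5, 0, 6, 11]
  [0, 7, 3, 3, 1, 0, 23]
  [2, 4, ∞, 1, 3, -1, 0]
D(3):
  [0, 7, ∞, 3, 1, 4, 23]
  [-2, 0, ∞, 1, -1, -3, 16]
  [4, 6, 0, 7, 5, 3, 16]
  [1, 3, -3, 0, 2, 0, 10]
  [2, 9, 16, 5, 0, 6, 11]
  [0, 7, 3, 3, 1, 0, 19]
  [2, 4, ∞, 1, 3, -1, 0]
D(4):
  [0, 6, 0, 3, 1, 3, 13]
  [-2, 0, -2, 1, -1, -3, 11]
  [4, 6, 0, 7, 5, 3, 16]
  [1, 3, -3, 0, 2, 0, 10]
  [2, 8, 2, 5, 0, 5, 11]
  [0, 6, 0, 3, 1, 0, 13]
  [2, 4, -2, 1, 3, -1, 0]
D(5):
  [0, 6, 0, 3, 1, 3, 12]
  [-2, 0, -2, 1, -1, -3, 10]
  [4, 6, 0, 7, 5, 3, 16]
  [1, 3, -3, 0, 2, 0, 10]
  [2, 8, 2, 5, 0, 5, 11]
  [0, 6, 0, 3, 1, 0, 12]
  [2, 4, -2, 1, 3, -1, 0]
D(6):
  [0, 6, 0, 3, 1, 3, 12]
  [-3, 0, -3, 0, -2, -3, 9]
  [3, 6, 0, 6, 4, 3, 15]
  [0, 3, -3, 0, 1, 0, 10]
  [2, 8, 2, 5, 0, 5, 11]
  [0, 6, 0, 3, 1, 0, 12]
  [-1, 4, -2, 1, 0, -1, 0]
D(7):
  [0, 6, 0, 3, 1, 3, 12]
  [-3, 0, -3, 0, -2, -3, 9]
  [3, 6, 0, 6, 4, 3, 15]
  [0, 3, -3, 0, 1, 0, 10]
  [2, 8, 2, 5, 0, 5, 11]
  [0, 6, 0, 3, 1, 0, 12]
  [-1, 4, -2, 1, 0, -1, 0]
Answer: W* = [[0, 6, 0, 3, 1, 3, 12], [-3, 0, -3, 0, -2, -3, 9], [3, 6, 0, 6, 4, 3, 15], [0, 3, -3, 0, 1, 0, 10], [2, 8, 2, 5, 0, 5, 11], [0, 6, 0, 3, 1, 0, 12], [-1, 4, -2, 1, 0, -1, 0]]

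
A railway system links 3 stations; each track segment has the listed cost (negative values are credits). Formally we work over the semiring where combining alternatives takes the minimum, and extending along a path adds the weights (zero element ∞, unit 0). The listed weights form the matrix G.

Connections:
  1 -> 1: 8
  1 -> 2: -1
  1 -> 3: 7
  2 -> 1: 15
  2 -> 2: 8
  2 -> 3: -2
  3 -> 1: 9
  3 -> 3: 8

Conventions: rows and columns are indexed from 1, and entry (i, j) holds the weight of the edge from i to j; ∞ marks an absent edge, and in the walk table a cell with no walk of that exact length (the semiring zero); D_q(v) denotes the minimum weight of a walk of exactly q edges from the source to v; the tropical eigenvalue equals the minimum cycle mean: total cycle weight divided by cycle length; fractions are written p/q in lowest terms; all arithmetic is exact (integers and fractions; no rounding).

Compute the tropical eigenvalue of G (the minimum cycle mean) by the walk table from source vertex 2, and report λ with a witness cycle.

q=0: [∞, 0, ∞]
q=1: [15, 8, -2]
q=2: [7, 14, 6]
q=3: [15, 6, 12]
Optimal cycle mean attained by: cycle 1->2->3->1, total (-1) + (-2) + 9, length 3.
Answer: λ = 2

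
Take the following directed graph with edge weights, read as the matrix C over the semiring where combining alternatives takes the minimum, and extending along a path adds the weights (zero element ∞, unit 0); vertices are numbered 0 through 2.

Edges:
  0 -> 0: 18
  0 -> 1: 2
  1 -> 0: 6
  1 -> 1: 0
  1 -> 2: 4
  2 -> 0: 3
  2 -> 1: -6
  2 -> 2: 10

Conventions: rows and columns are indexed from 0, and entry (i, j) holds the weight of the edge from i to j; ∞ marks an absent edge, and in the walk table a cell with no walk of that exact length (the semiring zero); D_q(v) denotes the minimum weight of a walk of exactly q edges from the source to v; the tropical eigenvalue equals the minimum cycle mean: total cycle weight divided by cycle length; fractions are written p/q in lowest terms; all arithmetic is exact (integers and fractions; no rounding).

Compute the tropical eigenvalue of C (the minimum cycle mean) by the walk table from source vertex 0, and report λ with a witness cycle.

q=0: [0, ∞, ∞]
q=1: [18, 2, ∞]
q=2: [8, 2, 6]
q=3: [8, 0, 6]
Optimal cycle mean attained by: cycle 1->2->1, total 4 + (-6), length 2.
Answer: λ = -1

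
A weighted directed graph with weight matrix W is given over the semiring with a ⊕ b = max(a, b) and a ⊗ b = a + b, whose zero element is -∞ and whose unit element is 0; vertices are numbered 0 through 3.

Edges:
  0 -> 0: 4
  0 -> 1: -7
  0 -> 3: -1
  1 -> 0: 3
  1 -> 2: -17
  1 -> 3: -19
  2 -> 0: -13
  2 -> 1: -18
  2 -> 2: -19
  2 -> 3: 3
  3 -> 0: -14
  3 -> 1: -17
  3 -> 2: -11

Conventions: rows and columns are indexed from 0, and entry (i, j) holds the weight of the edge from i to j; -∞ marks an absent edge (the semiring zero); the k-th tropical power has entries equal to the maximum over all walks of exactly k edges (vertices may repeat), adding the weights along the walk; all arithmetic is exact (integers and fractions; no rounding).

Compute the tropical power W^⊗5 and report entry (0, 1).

W^⊗2:
  [8, -3, -12, 3]
  [7, -4, -30, 2]
  [-9, -14, -8, -14]
  [-10, -21, -30, -8]
W^⊗3:
  [12, 1, -8, 7]
  [11, 0, -9, 6]
  [-5, -16, -25, -5]
  [-6, -17, -19, -11]
W^⊗4:
  [16, 5, -4, 11]
  [15, 4, -5, 10]
  [-1, -12, -16, -6]
  [-2, -13, -22, -7]
W^⊗5:
  [20, 9, 0, 15]
  [19, 8, -1, 14]
  [3, -8, -17, -2]
  [2, -9, -18, -3]
Key observation: the optimum is the walk 0->0->0->0->0->1, with weight 4 + 4 + 4 + 4 + (-7) = 9.
Optimal value attained by: walk 0->0->0->0->0->1.
Answer: (W^⊗5)[0][1] = 9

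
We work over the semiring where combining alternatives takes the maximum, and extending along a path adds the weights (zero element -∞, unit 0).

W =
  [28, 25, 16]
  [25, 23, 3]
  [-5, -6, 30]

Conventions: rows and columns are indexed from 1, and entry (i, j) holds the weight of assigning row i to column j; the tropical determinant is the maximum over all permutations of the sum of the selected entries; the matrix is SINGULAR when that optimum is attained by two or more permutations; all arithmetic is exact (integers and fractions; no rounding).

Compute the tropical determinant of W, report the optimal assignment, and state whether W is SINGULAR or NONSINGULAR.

σ = (1, 2, 3): 28 + 23 + 30 = 81
σ = (1, 3, 2): 28 + 3 + (-6) = 25
σ = (2, 1, 3): 25 + 25 + 30 = 80
σ = (2, 3, 1): 25 + 3 + (-5) = 23
σ = (3, 1, 2): 16 + 25 + (-6) = 35
σ = (3, 2, 1): 16 + 23 + (-5) = 34
Optimal value attained by: σ = (1, 2, 3).
Answer: det⊕(W) = 81; verdict: NONSINGULAR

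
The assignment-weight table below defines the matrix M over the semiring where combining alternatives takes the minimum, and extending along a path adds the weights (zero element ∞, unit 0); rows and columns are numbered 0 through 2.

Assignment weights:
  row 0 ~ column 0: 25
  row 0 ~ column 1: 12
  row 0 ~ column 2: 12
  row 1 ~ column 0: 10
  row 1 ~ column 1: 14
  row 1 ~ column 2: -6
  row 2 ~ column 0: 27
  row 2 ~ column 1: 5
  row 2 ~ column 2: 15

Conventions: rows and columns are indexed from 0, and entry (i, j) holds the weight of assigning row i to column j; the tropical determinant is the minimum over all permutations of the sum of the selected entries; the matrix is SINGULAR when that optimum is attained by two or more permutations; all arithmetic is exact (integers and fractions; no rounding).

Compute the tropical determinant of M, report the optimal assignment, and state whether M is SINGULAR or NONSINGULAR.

σ = (0, 1, 2): 25 + 14 + 15 = 54
σ = (0, 2, 1): 25 + (-6) + 5 = 24
σ = (1, 0, 2): 12 + 10 + 15 = 37
σ = (1, 2, 0): 12 + (-6) + 27 = 33
σ = (2, 0, 1): 12 + 10 + 5 = 27
σ = (2, 1, 0): 12 + 14 + 27 = 53
Optimal value attained by: σ = (0, 2, 1).
Answer: det⊕(M) = 24; verdict: NONSINGULAR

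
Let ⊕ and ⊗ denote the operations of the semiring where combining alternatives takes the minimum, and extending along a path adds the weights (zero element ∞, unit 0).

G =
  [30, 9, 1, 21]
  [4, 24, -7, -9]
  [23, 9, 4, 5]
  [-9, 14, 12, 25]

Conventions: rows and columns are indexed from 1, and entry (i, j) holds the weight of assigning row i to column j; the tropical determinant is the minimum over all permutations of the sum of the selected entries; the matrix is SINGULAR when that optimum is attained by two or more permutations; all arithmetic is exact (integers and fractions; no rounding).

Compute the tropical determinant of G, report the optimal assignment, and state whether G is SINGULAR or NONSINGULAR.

σ = (1, 2, 3, 4): 30 + 24 + 4 + 25 = 83
σ = (1, 2, 4, 3): 30 + 24 + 5 + 12 = 71
σ = (1, 3, 2, 4): 30 + (-7) + 9 + 25 = 57
σ = (1, 3, 4, 2): 30 + (-7) + 5 + 14 = 42
σ = (1, 4, 2, 3): 30 + (-9) + 9 + 12 = 42
σ = (1, 4, 3, 2): 30 + (-9) + 4 + 14 = 39
σ = (2, 1, 3, 4): 9 + 4 + 4 + 25 = 42
σ = (2, 1, 4, 3): 9 + 4 + 5 + 12 = 30
σ = (2, 3, 1, 4): 9 + (-7) + 23 + 25 = 50
σ = (2, 3, 4, 1): 9 + (-7) + 5 + (-9) = -2
σ = (2, 4, 1, 3): 9 + (-9) + 23 + 12 = 35
σ = (2, 4, 3, 1): 9 + (-9) + 4 + (-9) = -5
σ = (3, 1, 2, 4): 1 + 4 + 9 + 25 = 39
σ = (3, 1, 4, 2): 1 + 4 + 5 + 14 = 24
σ = (3, 2, 1, 4): 1 + 24 + 23 + 25 = 73
σ = (3, 2, 4, 1): 1 + 24 + 5 + (-9) = 21
σ = (3, 4, 1, 2): 1 + (-9) + 23 + 14 = 29
σ = (3, 4, 2, 1): 1 + (-9) + 9 + (-9) = -8
σ = (4, 1, 2, 3): 21 + 4 + 9 + 12 = 46
σ = (4, 1, 3, 2): 21 + 4 + 4 + 14 = 43
σ = (4, 2, 1, 3): 21 + 24 + 23 + 12 = 80
σ = (4, 2, 3, 1): 21 + 24 + 4 + (-9) = 40
σ = (4, 3, 1, 2): 21 + (-7) + 23 + 14 = 51
σ = (4, 3, 2, 1): 21 + (-7) + 9 + (-9) = 14
Optimal value attained by: σ = (3, 4, 2, 1).
Answer: det⊕(G) = -8; verdict: NONSINGULAR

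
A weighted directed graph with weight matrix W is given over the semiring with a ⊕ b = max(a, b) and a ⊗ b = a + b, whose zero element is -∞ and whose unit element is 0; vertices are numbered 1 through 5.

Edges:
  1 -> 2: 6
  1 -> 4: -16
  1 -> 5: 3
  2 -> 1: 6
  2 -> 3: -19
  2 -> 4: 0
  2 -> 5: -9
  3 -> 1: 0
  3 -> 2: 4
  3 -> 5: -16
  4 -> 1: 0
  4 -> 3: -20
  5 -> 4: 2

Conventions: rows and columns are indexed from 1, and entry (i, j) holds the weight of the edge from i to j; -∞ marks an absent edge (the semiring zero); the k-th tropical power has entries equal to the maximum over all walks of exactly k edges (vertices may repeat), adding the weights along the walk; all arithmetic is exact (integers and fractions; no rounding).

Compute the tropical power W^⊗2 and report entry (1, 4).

W^⊗2:
  [12, -∞, -13, 6, -3]
  [0, 12, -20, -7, 9]
  [10, 6, -15, 4, 3]
  [-20, 6, -∞, -16, 3]
  [2, -∞, -18, -∞, -∞]
Key observation: the optimum is the walk 1->2->4, with weight 6 + 0 = 6.
Optimal value attained by: walk 1->2->4.
Answer: (W^⊗2)[1][4] = 6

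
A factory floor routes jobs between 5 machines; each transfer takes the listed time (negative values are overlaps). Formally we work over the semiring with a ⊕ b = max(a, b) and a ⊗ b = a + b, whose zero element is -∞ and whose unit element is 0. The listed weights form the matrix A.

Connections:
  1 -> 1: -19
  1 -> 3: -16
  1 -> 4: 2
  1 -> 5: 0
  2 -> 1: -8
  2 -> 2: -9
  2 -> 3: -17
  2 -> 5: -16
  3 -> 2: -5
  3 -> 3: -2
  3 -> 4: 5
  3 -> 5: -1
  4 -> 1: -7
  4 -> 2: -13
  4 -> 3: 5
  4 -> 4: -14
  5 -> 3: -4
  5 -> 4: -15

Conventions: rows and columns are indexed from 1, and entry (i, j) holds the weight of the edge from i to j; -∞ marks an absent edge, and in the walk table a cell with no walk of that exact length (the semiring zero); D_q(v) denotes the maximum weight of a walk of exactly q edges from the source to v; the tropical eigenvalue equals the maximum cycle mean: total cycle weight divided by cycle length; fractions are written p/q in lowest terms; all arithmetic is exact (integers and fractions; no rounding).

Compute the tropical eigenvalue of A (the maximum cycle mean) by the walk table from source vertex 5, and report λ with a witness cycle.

q=0: [-∞, -∞, -∞, -∞, 0]
q=1: [-∞, -∞, -4, -15, -∞]
q=2: [-22, -9, -6, 1, -5]
q=3: [-6, -11, 6, -1, -7]
q=4: [-8, 1, 4, 11, 5]
q=5: [4, -1, 16, 9, 3]
Optimal cycle mean attained by: cycle 3->4->3, total 5 + 5, length 2.
Answer: λ = 5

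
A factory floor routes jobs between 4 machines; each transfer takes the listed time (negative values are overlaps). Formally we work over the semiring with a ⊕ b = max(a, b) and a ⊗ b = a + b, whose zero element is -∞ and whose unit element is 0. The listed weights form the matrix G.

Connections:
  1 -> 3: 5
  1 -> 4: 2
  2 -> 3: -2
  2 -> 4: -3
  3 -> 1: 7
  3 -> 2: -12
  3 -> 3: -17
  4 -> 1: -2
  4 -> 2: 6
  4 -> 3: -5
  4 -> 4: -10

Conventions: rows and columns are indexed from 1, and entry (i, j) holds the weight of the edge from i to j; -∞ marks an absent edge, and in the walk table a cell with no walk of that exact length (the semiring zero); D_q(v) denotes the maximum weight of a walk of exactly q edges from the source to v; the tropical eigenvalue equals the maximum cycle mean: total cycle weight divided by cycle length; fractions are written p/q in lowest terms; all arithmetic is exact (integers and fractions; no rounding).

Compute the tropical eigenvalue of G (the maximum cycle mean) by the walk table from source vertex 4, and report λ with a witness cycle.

q=0: [-∞, -∞, -∞, 0]
q=1: [-2, 6, -5, -10]
q=2: [2, -4, 4, 3]
q=3: [11, 9, 7, 4]
q=4: [14, 10, 16, 13]
Optimal cycle mean attained by: cycle 1->3->1, total 5 + 7, length 2.
Answer: λ = 6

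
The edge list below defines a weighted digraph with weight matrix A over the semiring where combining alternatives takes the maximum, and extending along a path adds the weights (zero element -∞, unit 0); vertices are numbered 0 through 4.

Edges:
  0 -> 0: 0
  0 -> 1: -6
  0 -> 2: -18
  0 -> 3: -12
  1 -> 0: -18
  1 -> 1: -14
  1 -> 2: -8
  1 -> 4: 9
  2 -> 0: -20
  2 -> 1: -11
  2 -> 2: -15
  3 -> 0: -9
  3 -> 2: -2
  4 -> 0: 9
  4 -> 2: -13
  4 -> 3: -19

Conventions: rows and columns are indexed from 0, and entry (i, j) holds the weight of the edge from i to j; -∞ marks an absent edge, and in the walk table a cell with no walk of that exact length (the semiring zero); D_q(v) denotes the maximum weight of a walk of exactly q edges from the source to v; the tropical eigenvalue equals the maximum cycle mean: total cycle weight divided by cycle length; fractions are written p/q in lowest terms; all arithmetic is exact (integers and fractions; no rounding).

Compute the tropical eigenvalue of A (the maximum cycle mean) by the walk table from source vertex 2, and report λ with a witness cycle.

q=0: [-∞, -∞, 0, -∞, -∞]
q=1: [-20, -11, -15, -∞, -∞]
q=2: [-20, -25, -19, -32, -2]
q=3: [7, -26, -15, -21, -16]
q=4: [7, 1, -11, -5, -17]
q=5: [7, 1, -7, -5, 10]
Optimal cycle mean attained by: cycle 0->1->4->0, total (-6) + 9 + 9, length 3.
Answer: λ = 4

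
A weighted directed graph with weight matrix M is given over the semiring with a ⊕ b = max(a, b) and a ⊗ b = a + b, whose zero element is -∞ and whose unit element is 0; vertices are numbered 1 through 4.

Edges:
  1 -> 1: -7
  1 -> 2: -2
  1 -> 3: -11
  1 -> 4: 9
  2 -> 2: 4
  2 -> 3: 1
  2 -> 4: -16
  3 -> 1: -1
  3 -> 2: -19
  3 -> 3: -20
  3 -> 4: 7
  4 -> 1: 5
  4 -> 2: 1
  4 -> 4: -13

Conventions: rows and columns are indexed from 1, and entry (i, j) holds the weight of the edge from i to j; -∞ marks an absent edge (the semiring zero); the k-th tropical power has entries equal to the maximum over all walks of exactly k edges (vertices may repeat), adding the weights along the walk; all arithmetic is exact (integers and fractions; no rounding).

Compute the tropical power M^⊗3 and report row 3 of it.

M^⊗2:
  [14, 10, -1, 2]
  [0, 8, 5, 8]
  [12, 8, -12, 8]
  [-2, 5, 2, 14]
M^⊗3:
  [7, 14, 11, 23]
  [13, 12, 9, 12]
  [13, 12, 9, 21]
  [19, 15, 6, 9]
Answer: row 3 of M^⊗3 = [13, 12, 9, 21]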